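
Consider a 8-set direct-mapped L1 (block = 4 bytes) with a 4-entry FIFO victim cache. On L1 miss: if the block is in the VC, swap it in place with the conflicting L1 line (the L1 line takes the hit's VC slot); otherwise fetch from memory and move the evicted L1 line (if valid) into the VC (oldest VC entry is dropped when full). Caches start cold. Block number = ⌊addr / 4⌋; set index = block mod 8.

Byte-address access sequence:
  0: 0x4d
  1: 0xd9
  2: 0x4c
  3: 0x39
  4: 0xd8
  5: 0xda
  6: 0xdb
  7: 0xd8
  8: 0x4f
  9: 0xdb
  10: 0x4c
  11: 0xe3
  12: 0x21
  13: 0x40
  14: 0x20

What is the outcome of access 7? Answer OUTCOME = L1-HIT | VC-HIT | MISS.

OUTCOME = L1-HIT

  [0] addr=0x4d blk=19 s=3: MISS | VC []
  [1] addr=0xd9 blk=54 s=6: MISS | VC []
  [2] addr=0x4c blk=19 s=3: L1-HIT | VC []
  [3] addr=0x39 blk=14 s=6: MISS | VC [54]
  [4] addr=0xd8 blk=54 s=6: VC-HIT | VC [14]
  [5] addr=0xda blk=54 s=6: L1-HIT | VC [14]
  [6] addr=0xdb blk=54 s=6: L1-HIT | VC [14]
  [7] addr=0xd8 blk=54 s=6: L1-HIT | VC [14]
  [8] addr=0x4f blk=19 s=3: L1-HIT | VC [14]
  [9] addr=0xdb blk=54 s=6: L1-HIT | VC [14]
  [10] addr=0x4c blk=19 s=3: L1-HIT | VC [14]
  [11] addr=0xe3 blk=56 s=0: MISS | VC [14]
  [12] addr=0x21 blk=8 s=0: MISS | VC [14, 56]
  [13] addr=0x40 blk=16 s=0: MISS | VC [14, 56, 8]
  [14] addr=0x20 blk=8 s=0: VC-HIT | VC [14, 56, 16]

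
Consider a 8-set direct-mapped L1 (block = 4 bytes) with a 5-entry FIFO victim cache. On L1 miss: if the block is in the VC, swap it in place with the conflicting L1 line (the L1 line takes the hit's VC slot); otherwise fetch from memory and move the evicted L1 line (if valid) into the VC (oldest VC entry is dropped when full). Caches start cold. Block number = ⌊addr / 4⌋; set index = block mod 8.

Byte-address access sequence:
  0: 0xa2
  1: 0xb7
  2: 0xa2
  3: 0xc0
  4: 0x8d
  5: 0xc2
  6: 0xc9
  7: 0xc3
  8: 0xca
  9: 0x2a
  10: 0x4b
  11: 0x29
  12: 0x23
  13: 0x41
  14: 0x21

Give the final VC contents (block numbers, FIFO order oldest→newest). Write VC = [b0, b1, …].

VC = [40, 50, 18, 48, 16]

0: 0xa2 (blk 40, set 0) → MISS  vc=[]
1: 0xb7 (blk 45, set 5) → MISS  vc=[]
2: 0xa2 (blk 40, set 0) → L1-HIT  vc=[]
3: 0xc0 (blk 48, set 0) → MISS  vc=[40]
4: 0x8d (blk 35, set 3) → MISS  vc=[40]
5: 0xc2 (blk 48, set 0) → L1-HIT  vc=[40]
6: 0xc9 (blk 50, set 2) → MISS  vc=[40]
7: 0xc3 (blk 48, set 0) → L1-HIT  vc=[40]
8: 0xca (blk 50, set 2) → L1-HIT  vc=[40]
9: 0x2a (blk 10, set 2) → MISS  vc=[40, 50]
10: 0x4b (blk 18, set 2) → MISS  vc=[40, 50, 10]
11: 0x29 (blk 10, set 2) → VC-HIT  vc=[40, 50, 18]
12: 0x23 (blk 8, set 0) → MISS  vc=[40, 50, 18, 48]
13: 0x41 (blk 16, set 0) → MISS  vc=[40, 50, 18, 48, 8]
14: 0x21 (blk 8, set 0) → VC-HIT  vc=[40, 50, 18, 48, 16]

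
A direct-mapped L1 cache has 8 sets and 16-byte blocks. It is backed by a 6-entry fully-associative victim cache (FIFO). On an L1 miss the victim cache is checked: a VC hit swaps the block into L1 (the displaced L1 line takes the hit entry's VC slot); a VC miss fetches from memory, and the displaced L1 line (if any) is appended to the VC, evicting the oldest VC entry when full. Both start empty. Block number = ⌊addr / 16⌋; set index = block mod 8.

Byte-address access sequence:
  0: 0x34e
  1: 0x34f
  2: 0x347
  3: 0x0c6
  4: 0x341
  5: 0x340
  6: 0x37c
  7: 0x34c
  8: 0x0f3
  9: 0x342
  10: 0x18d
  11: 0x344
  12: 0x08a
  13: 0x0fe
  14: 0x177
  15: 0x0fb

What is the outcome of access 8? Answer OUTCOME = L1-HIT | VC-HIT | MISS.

  [0] addr=0x34e blk=52 s=4: MISS | VC []
  [1] addr=0x34f blk=52 s=4: L1-HIT | VC []
  [2] addr=0x347 blk=52 s=4: L1-HIT | VC []
  [3] addr=0xc6 blk=12 s=4: MISS | VC [52]
  [4] addr=0x341 blk=52 s=4: VC-HIT | VC [12]
  [5] addr=0x340 blk=52 s=4: L1-HIT | VC [12]
  [6] addr=0x37c blk=55 s=7: MISS | VC [12]
  [7] addr=0x34c blk=52 s=4: L1-HIT | VC [12]
  [8] addr=0xf3 blk=15 s=7: MISS | VC [12, 55]
  [9] addr=0x342 blk=52 s=4: L1-HIT | VC [12, 55]
  [10] addr=0x18d blk=24 s=0: MISS | VC [12, 55]
  [11] addr=0x344 blk=52 s=4: L1-HIT | VC [12, 55]
  [12] addr=0x8a blk=8 s=0: MISS | VC [12, 55, 24]
  [13] addr=0xfe blk=15 s=7: L1-HIT | VC [12, 55, 24]
  [14] addr=0x177 blk=23 s=7: MISS | VC [12, 55, 24, 15]
  [15] addr=0xfb blk=15 s=7: VC-HIT | VC [12, 55, 24, 23]

OUTCOME = MISS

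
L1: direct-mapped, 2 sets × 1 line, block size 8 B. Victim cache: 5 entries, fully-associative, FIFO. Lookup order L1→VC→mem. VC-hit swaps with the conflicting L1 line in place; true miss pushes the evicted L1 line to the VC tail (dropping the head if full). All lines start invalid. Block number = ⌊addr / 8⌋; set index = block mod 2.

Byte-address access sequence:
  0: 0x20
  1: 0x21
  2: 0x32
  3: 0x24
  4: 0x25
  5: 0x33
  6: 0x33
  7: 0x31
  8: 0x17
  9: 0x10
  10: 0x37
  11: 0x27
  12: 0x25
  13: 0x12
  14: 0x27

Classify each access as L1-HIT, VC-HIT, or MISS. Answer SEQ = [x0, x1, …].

SEQ = [MISS, L1-HIT, MISS, VC-HIT, L1-HIT, VC-HIT, L1-HIT, L1-HIT, MISS, L1-HIT, VC-HIT, VC-HIT, L1-HIT, VC-HIT, VC-HIT]

#0 0x20→b4/s0 MISS; vc=[]
#1 0x21→b4/s0 L1-HIT; vc=[]
#2 0x32→b6/s0 MISS; vc=[4]
#3 0x24→b4/s0 VC-HIT; vc=[6]
#4 0x25→b4/s0 L1-HIT; vc=[6]
#5 0x33→b6/s0 VC-HIT; vc=[4]
#6 0x33→b6/s0 L1-HIT; vc=[4]
#7 0x31→b6/s0 L1-HIT; vc=[4]
#8 0x17→b2/s0 MISS; vc=[4,6]
#9 0x10→b2/s0 L1-HIT; vc=[4,6]
#10 0x37→b6/s0 VC-HIT; vc=[4,2]
#11 0x27→b4/s0 VC-HIT; vc=[6,2]
#12 0x25→b4/s0 L1-HIT; vc=[6,2]
#13 0x12→b2/s0 VC-HIT; vc=[6,4]
#14 0x27→b4/s0 VC-HIT; vc=[6,2]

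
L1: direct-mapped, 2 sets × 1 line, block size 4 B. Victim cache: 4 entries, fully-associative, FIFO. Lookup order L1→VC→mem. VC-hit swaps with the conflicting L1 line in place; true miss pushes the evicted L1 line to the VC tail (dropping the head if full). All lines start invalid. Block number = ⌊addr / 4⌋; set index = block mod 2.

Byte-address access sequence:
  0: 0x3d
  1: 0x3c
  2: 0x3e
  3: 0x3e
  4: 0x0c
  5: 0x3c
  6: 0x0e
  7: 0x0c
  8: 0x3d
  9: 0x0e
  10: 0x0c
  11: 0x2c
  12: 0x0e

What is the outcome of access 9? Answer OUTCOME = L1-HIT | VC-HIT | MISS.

  [0] addr=0x3d blk=15 s=1: MISS | VC []
  [1] addr=0x3c blk=15 s=1: L1-HIT | VC []
  [2] addr=0x3e blk=15 s=1: L1-HIT | VC []
  [3] addr=0x3e blk=15 s=1: L1-HIT | VC []
  [4] addr=0xc blk=3 s=1: MISS | VC [15]
  [5] addr=0x3c blk=15 s=1: VC-HIT | VC [3]
  [6] addr=0xe blk=3 s=1: VC-HIT | VC [15]
  [7] addr=0xc blk=3 s=1: L1-HIT | VC [15]
  [8] addr=0x3d blk=15 s=1: VC-HIT | VC [3]
  [9] addr=0xe blk=3 s=1: VC-HIT | VC [15]
  [10] addr=0xc blk=3 s=1: L1-HIT | VC [15]
  [11] addr=0x2c blk=11 s=1: MISS | VC [15, 3]
  [12] addr=0xe blk=3 s=1: VC-HIT | VC [15, 11]

OUTCOME = VC-HIT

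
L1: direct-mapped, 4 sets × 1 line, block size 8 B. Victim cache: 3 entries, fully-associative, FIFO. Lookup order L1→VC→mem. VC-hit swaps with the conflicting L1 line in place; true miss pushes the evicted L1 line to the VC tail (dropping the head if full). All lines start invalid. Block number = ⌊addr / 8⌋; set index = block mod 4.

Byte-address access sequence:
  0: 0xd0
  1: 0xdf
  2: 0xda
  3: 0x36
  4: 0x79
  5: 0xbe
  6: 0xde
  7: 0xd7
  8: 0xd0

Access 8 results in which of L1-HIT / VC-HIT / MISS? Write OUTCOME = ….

OUTCOME = L1-HIT

#0 0xd0→b26/s2 MISS; vc=[]
#1 0xdf→b27/s3 MISS; vc=[]
#2 0xda→b27/s3 L1-HIT; vc=[]
#3 0x36→b6/s2 MISS; vc=[26]
#4 0x79→b15/s3 MISS; vc=[26,27]
#5 0xbe→b23/s3 MISS; vc=[26,27,15]
#6 0xde→b27/s3 VC-HIT; vc=[26,23,15]
#7 0xd7→b26/s2 VC-HIT; vc=[6,23,15]
#8 0xd0→b26/s2 L1-HIT; vc=[6,23,15]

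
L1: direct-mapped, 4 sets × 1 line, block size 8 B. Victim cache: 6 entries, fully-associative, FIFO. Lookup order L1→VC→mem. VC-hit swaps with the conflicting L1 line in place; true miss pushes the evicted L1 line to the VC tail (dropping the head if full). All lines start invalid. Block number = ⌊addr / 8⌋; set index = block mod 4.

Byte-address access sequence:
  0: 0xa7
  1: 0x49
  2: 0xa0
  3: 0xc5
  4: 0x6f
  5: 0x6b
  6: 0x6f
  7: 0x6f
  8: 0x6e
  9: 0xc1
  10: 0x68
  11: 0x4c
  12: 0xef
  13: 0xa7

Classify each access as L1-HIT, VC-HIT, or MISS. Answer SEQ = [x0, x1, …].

#0 0xa7→b20/s0 MISS; vc=[]
#1 0x49→b9/s1 MISS; vc=[]
#2 0xa0→b20/s0 L1-HIT; vc=[]
#3 0xc5→b24/s0 MISS; vc=[20]
#4 0x6f→b13/s1 MISS; vc=[20,9]
#5 0x6b→b13/s1 L1-HIT; vc=[20,9]
#6 0x6f→b13/s1 L1-HIT; vc=[20,9]
#7 0x6f→b13/s1 L1-HIT; vc=[20,9]
#8 0x6e→b13/s1 L1-HIT; vc=[20,9]
#9 0xc1→b24/s0 L1-HIT; vc=[20,9]
#10 0x68→b13/s1 L1-HIT; vc=[20,9]
#11 0x4c→b9/s1 VC-HIT; vc=[20,13]
#12 0xef→b29/s1 MISS; vc=[20,13,9]
#13 0xa7→b20/s0 VC-HIT; vc=[24,13,9]

SEQ = [MISS, MISS, L1-HIT, MISS, MISS, L1-HIT, L1-HIT, L1-HIT, L1-HIT, L1-HIT, L1-HIT, VC-HIT, MISS, VC-HIT]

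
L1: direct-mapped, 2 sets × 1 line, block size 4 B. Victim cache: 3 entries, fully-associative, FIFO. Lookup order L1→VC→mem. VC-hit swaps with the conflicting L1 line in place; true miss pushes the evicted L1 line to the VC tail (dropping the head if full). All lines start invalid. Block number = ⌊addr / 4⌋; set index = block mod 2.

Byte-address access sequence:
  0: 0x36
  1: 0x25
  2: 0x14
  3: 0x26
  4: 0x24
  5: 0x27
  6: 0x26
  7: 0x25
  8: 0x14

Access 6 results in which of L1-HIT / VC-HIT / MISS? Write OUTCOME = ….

OUTCOME = L1-HIT

#0 0x36→b13/s1 MISS; vc=[]
#1 0x25→b9/s1 MISS; vc=[13]
#2 0x14→b5/s1 MISS; vc=[13,9]
#3 0x26→b9/s1 VC-HIT; vc=[13,5]
#4 0x24→b9/s1 L1-HIT; vc=[13,5]
#5 0x27→b9/s1 L1-HIT; vc=[13,5]
#6 0x26→b9/s1 L1-HIT; vc=[13,5]
#7 0x25→b9/s1 L1-HIT; vc=[13,5]
#8 0x14→b5/s1 VC-HIT; vc=[13,9]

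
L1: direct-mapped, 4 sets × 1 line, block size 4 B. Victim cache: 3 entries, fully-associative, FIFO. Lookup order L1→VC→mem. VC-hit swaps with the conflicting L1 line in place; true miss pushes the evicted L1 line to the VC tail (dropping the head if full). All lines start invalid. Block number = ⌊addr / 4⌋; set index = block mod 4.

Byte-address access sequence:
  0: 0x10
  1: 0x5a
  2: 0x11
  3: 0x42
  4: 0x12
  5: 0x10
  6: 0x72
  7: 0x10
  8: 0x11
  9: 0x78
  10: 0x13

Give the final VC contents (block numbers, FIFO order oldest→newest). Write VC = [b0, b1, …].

VC = [16, 28, 22]

#0 0x10→b4/s0 MISS; vc=[]
#1 0x5a→b22/s2 MISS; vc=[]
#2 0x11→b4/s0 L1-HIT; vc=[]
#3 0x42→b16/s0 MISS; vc=[4]
#4 0x12→b4/s0 VC-HIT; vc=[16]
#5 0x10→b4/s0 L1-HIT; vc=[16]
#6 0x72→b28/s0 MISS; vc=[16,4]
#7 0x10→b4/s0 VC-HIT; vc=[16,28]
#8 0x11→b4/s0 L1-HIT; vc=[16,28]
#9 0x78→b30/s2 MISS; vc=[16,28,22]
#10 0x13→b4/s0 L1-HIT; vc=[16,28,22]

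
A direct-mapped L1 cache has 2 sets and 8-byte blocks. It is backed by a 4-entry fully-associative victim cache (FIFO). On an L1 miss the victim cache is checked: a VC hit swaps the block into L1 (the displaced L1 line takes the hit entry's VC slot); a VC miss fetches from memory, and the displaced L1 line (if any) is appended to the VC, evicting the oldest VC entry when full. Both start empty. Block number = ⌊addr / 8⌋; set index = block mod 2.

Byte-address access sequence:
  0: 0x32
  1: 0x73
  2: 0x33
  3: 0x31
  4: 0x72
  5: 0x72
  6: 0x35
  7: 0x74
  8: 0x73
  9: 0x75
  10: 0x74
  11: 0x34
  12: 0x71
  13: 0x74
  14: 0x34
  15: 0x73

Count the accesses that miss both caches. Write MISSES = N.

MISSES = 2

  [0] addr=0x32 blk=6 s=0: MISS | VC []
  [1] addr=0x73 blk=14 s=0: MISS | VC [6]
  [2] addr=0x33 blk=6 s=0: VC-HIT | VC [14]
  [3] addr=0x31 blk=6 s=0: L1-HIT | VC [14]
  [4] addr=0x72 blk=14 s=0: VC-HIT | VC [6]
  [5] addr=0x72 blk=14 s=0: L1-HIT | VC [6]
  [6] addr=0x35 blk=6 s=0: VC-HIT | VC [14]
  [7] addr=0x74 blk=14 s=0: VC-HIT | VC [6]
  [8] addr=0x73 blk=14 s=0: L1-HIT | VC [6]
  [9] addr=0x75 blk=14 s=0: L1-HIT | VC [6]
  [10] addr=0x74 blk=14 s=0: L1-HIT | VC [6]
  [11] addr=0x34 blk=6 s=0: VC-HIT | VC [14]
  [12] addr=0x71 blk=14 s=0: VC-HIT | VC [6]
  [13] addr=0x74 blk=14 s=0: L1-HIT | VC [6]
  [14] addr=0x34 blk=6 s=0: VC-HIT | VC [14]
  [15] addr=0x73 blk=14 s=0: VC-HIT | VC [6]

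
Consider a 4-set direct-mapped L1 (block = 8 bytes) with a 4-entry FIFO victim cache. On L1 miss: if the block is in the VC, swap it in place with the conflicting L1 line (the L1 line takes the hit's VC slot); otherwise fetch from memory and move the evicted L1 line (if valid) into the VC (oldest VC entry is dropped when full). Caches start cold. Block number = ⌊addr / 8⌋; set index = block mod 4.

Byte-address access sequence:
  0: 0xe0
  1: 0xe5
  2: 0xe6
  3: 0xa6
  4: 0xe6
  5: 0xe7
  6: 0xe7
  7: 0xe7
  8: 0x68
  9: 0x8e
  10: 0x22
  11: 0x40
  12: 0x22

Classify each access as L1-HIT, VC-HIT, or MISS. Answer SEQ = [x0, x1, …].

  [0] addr=0xe0 blk=28 s=0: MISS | VC []
  [1] addr=0xe5 blk=28 s=0: L1-HIT | VC []
  [2] addr=0xe6 blk=28 s=0: L1-HIT | VC []
  [3] addr=0xa6 blk=20 s=0: MISS | VC [28]
  [4] addr=0xe6 blk=28 s=0: VC-HIT | VC [20]
  [5] addr=0xe7 blk=28 s=0: L1-HIT | VC [20]
  [6] addr=0xe7 blk=28 s=0: L1-HIT | VC [20]
  [7] addr=0xe7 blk=28 s=0: L1-HIT | VC [20]
  [8] addr=0x68 blk=13 s=1: MISS | VC [20]
  [9] addr=0x8e blk=17 s=1: MISS | VC [20, 13]
  [10] addr=0x22 blk=4 s=0: MISS | VC [20, 13, 28]
  [11] addr=0x40 blk=8 s=0: MISS | VC [20, 13, 28, 4]
  [12] addr=0x22 blk=4 s=0: VC-HIT | VC [20, 13, 28, 8]

SEQ = [MISS, L1-HIT, L1-HIT, MISS, VC-HIT, L1-HIT, L1-HIT, L1-HIT, MISS, MISS, MISS, MISS, VC-HIT]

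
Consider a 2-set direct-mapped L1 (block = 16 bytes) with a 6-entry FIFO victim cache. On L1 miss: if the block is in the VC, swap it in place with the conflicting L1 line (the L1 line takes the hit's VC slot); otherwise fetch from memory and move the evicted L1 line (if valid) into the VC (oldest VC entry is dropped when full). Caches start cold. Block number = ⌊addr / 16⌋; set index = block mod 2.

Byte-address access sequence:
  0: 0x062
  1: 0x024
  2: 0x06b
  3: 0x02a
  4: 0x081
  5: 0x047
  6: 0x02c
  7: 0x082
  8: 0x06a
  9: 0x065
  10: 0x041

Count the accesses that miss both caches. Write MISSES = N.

MISSES = 4

#0 0x62→b6/s0 MISS; vc=[]
#1 0x24→b2/s0 MISS; vc=[6]
#2 0x6b→b6/s0 VC-HIT; vc=[2]
#3 0x2a→b2/s0 VC-HIT; vc=[6]
#4 0x81→b8/s0 MISS; vc=[6,2]
#5 0x47→b4/s0 MISS; vc=[6,2,8]
#6 0x2c→b2/s0 VC-HIT; vc=[6,4,8]
#7 0x82→b8/s0 VC-HIT; vc=[6,4,2]
#8 0x6a→b6/s0 VC-HIT; vc=[8,4,2]
#9 0x65→b6/s0 L1-HIT; vc=[8,4,2]
#10 0x41→b4/s0 VC-HIT; vc=[8,6,2]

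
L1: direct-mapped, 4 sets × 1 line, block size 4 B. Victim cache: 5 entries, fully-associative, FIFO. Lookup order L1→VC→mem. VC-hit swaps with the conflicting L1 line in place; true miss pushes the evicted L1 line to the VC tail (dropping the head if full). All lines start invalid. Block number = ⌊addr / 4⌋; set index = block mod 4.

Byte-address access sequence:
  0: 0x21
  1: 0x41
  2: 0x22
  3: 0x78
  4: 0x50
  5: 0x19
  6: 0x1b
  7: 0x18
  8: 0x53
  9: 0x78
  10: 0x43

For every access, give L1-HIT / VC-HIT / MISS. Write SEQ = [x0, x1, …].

#0 0x21→b8/s0 MISS; vc=[]
#1 0x41→b16/s0 MISS; vc=[8]
#2 0x22→b8/s0 VC-HIT; vc=[16]
#3 0x78→b30/s2 MISS; vc=[16]
#4 0x50→b20/s0 MISS; vc=[16,8]
#5 0x19→b6/s2 MISS; vc=[16,8,30]
#6 0x1b→b6/s2 L1-HIT; vc=[16,8,30]
#7 0x18→b6/s2 L1-HIT; vc=[16,8,30]
#8 0x53→b20/s0 L1-HIT; vc=[16,8,30]
#9 0x78→b30/s2 VC-HIT; vc=[16,8,6]
#10 0x43→b16/s0 VC-HIT; vc=[20,8,6]

SEQ = [MISS, MISS, VC-HIT, MISS, MISS, MISS, L1-HIT, L1-HIT, L1-HIT, VC-HIT, VC-HIT]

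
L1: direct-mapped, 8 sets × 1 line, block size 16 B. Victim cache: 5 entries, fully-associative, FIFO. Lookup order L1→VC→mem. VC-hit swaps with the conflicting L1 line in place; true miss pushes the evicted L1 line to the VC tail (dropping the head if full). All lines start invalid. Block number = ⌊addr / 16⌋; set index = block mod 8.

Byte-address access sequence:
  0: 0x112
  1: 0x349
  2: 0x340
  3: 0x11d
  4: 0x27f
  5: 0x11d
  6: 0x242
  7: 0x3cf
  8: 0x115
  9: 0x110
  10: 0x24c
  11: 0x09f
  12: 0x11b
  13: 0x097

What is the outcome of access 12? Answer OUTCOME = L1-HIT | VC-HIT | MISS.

OUTCOME = VC-HIT

#0 0x112→b17/s1 MISS; vc=[]
#1 0x349→b52/s4 MISS; vc=[]
#2 0x340→b52/s4 L1-HIT; vc=[]
#3 0x11d→b17/s1 L1-HIT; vc=[]
#4 0x27f→b39/s7 MISS; vc=[]
#5 0x11d→b17/s1 L1-HIT; vc=[]
#6 0x242→b36/s4 MISS; vc=[52]
#7 0x3cf→b60/s4 MISS; vc=[52,36]
#8 0x115→b17/s1 L1-HIT; vc=[52,36]
#9 0x110→b17/s1 L1-HIT; vc=[52,36]
#10 0x24c→b36/s4 VC-HIT; vc=[52,60]
#11 0x9f→b9/s1 MISS; vc=[52,60,17]
#12 0x11b→b17/s1 VC-HIT; vc=[52,60,9]
#13 0x97→b9/s1 VC-HIT; vc=[52,60,17]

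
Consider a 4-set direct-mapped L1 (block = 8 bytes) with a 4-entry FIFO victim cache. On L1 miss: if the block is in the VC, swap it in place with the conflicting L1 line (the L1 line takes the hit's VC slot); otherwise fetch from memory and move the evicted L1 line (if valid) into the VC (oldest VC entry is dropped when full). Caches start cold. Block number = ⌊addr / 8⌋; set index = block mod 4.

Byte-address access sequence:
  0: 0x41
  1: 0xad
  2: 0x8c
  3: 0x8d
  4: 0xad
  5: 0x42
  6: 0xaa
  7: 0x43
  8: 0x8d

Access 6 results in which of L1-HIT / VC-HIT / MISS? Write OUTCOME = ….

#0 0x41→b8/s0 MISS; vc=[]
#1 0xad→b21/s1 MISS; vc=[]
#2 0x8c→b17/s1 MISS; vc=[21]
#3 0x8d→b17/s1 L1-HIT; vc=[21]
#4 0xad→b21/s1 VC-HIT; vc=[17]
#5 0x42→b8/s0 L1-HIT; vc=[17]
#6 0xaa→b21/s1 L1-HIT; vc=[17]
#7 0x43→b8/s0 L1-HIT; vc=[17]
#8 0x8d→b17/s1 VC-HIT; vc=[21]

OUTCOME = L1-HIT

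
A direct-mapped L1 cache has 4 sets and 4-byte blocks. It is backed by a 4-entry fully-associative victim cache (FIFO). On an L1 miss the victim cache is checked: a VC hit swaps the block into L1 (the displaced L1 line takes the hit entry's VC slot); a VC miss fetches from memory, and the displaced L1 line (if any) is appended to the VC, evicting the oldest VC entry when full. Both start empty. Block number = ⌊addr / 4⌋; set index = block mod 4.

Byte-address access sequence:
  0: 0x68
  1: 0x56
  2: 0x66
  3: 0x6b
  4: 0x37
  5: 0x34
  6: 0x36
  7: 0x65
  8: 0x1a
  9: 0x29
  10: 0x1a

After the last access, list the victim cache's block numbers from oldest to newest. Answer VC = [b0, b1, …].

0: 0x68 (blk 26, set 2) → MISS  vc=[]
1: 0x56 (blk 21, set 1) → MISS  vc=[]
2: 0x66 (blk 25, set 1) → MISS  vc=[21]
3: 0x6b (blk 26, set 2) → L1-HIT  vc=[21]
4: 0x37 (blk 13, set 1) → MISS  vc=[21, 25]
5: 0x34 (blk 13, set 1) → L1-HIT  vc=[21, 25]
6: 0x36 (blk 13, set 1) → L1-HIT  vc=[21, 25]
7: 0x65 (blk 25, set 1) → VC-HIT  vc=[21, 13]
8: 0x1a (blk 6, set 2) → MISS  vc=[21, 13, 26]
9: 0x29 (blk 10, set 2) → MISS  vc=[21, 13, 26, 6]
10: 0x1a (blk 6, set 2) → VC-HIT  vc=[21, 13, 26, 10]

VC = [21, 13, 26, 10]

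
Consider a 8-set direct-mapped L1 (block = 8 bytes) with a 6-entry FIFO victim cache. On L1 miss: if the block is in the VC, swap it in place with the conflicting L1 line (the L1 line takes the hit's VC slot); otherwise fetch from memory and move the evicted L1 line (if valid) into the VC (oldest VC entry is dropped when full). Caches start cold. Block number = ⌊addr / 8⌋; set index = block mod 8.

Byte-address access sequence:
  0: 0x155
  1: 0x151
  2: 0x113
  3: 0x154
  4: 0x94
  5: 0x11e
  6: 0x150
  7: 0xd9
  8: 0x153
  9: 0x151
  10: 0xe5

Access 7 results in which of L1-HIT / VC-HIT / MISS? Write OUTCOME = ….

OUTCOME = MISS

  [0] addr=0x155 blk=42 s=2: MISS | VC []
  [1] addr=0x151 blk=42 s=2: L1-HIT | VC []
  [2] addr=0x113 blk=34 s=2: MISS | VC [42]
  [3] addr=0x154 blk=42 s=2: VC-HIT | VC [34]
  [4] addr=0x94 blk=18 s=2: MISS | VC [34, 42]
  [5] addr=0x11e blk=35 s=3: MISS | VC [34, 42]
  [6] addr=0x150 blk=42 s=2: VC-HIT | VC [34, 18]
  [7] addr=0xd9 blk=27 s=3: MISS | VC [34, 18, 35]
  [8] addr=0x153 blk=42 s=2: L1-HIT | VC [34, 18, 35]
  [9] addr=0x151 blk=42 s=2: L1-HIT | VC [34, 18, 35]
  [10] addr=0xe5 blk=28 s=4: MISS | VC [34, 18, 35]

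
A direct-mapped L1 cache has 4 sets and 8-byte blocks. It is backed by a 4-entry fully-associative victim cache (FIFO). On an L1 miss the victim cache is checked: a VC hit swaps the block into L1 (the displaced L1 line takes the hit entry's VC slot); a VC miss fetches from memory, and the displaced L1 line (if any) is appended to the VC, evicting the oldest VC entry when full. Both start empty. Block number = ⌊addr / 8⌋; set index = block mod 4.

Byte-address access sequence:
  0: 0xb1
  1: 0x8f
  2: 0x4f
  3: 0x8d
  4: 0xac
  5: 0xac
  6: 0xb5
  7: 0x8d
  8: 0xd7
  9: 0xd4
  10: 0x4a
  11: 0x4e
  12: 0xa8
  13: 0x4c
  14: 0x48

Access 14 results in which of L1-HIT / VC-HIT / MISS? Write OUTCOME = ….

OUTCOME = L1-HIT

0: 0xb1 (blk 22, set 2) → MISS  vc=[]
1: 0x8f (blk 17, set 1) → MISS  vc=[]
2: 0x4f (blk 9, set 1) → MISS  vc=[17]
3: 0x8d (blk 17, set 1) → VC-HIT  vc=[9]
4: 0xac (blk 21, set 1) → MISS  vc=[9, 17]
5: 0xac (blk 21, set 1) → L1-HIT  vc=[9, 17]
6: 0xb5 (blk 22, set 2) → L1-HIT  vc=[9, 17]
7: 0x8d (blk 17, set 1) → VC-HIT  vc=[9, 21]
8: 0xd7 (blk 26, set 2) → MISS  vc=[9, 21, 22]
9: 0xd4 (blk 26, set 2) → L1-HIT  vc=[9, 21, 22]
10: 0x4a (blk 9, set 1) → VC-HIT  vc=[17, 21, 22]
11: 0x4e (blk 9, set 1) → L1-HIT  vc=[17, 21, 22]
12: 0xa8 (blk 21, set 1) → VC-HIT  vc=[17, 9, 22]
13: 0x4c (blk 9, set 1) → VC-HIT  vc=[17, 21, 22]
14: 0x48 (blk 9, set 1) → L1-HIT  vc=[17, 21, 22]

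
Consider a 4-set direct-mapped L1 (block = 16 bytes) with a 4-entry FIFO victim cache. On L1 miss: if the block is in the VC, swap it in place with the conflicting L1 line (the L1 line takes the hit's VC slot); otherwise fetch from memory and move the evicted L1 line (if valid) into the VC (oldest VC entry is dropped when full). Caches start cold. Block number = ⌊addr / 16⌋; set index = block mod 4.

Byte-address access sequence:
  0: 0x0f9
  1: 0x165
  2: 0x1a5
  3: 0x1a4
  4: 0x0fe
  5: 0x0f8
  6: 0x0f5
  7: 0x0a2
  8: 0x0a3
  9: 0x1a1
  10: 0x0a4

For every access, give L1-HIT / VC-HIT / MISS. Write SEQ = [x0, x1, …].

#0 0xf9→b15/s3 MISS; vc=[]
#1 0x165→b22/s2 MISS; vc=[]
#2 0x1a5→b26/s2 MISS; vc=[22]
#3 0x1a4→b26/s2 L1-HIT; vc=[22]
#4 0xfe→b15/s3 L1-HIT; vc=[22]
#5 0xf8→b15/s3 L1-HIT; vc=[22]
#6 0xf5→b15/s3 L1-HIT; vc=[22]
#7 0xa2→b10/s2 MISS; vc=[22,26]
#8 0xa3→b10/s2 L1-HIT; vc=[22,26]
#9 0x1a1→b26/s2 VC-HIT; vc=[22,10]
#10 0xa4→b10/s2 VC-HIT; vc=[22,26]

SEQ = [MISS, MISS, MISS, L1-HIT, L1-HIT, L1-HIT, L1-HIT, MISS, L1-HIT, VC-HIT, VC-HIT]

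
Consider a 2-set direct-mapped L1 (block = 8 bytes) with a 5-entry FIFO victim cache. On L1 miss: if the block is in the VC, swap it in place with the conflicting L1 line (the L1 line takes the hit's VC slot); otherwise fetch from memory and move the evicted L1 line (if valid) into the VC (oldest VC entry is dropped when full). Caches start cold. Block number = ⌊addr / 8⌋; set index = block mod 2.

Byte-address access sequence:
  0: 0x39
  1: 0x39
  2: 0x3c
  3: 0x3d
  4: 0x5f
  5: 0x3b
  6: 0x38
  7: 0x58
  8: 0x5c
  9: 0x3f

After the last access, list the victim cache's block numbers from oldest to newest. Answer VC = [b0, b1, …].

  [0] addr=0x39 blk=7 s=1: MISS | VC []
  [1] addr=0x39 blk=7 s=1: L1-HIT | VC []
  [2] addr=0x3c blk=7 s=1: L1-HIT | VC []
  [3] addr=0x3d blk=7 s=1: L1-HIT | VC []
  [4] addr=0x5f blk=11 s=1: MISS | VC [7]
  [5] addr=0x3b blk=7 s=1: VC-HIT | VC [11]
  [6] addr=0x38 blk=7 s=1: L1-HIT | VC [11]
  [7] addr=0x58 blk=11 s=1: VC-HIT | VC [7]
  [8] addr=0x5c blk=11 s=1: L1-HIT | VC [7]
  [9] addr=0x3f blk=7 s=1: VC-HIT | VC [11]

VC = [11]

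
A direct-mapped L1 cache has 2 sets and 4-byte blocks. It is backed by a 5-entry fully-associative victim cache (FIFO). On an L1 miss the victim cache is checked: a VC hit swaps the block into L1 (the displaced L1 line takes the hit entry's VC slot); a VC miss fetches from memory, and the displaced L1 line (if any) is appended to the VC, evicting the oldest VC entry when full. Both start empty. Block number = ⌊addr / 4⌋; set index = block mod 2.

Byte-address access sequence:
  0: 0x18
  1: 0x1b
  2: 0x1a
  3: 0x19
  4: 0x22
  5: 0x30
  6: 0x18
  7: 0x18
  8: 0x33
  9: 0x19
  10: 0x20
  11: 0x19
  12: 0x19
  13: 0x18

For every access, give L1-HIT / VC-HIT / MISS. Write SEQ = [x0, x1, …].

#0 0x18→b6/s0 MISS; vc=[]
#1 0x1b→b6/s0 L1-HIT; vc=[]
#2 0x1a→b6/s0 L1-HIT; vc=[]
#3 0x19→b6/s0 L1-HIT; vc=[]
#4 0x22→b8/s0 MISS; vc=[6]
#5 0x30→b12/s0 MISS; vc=[6,8]
#6 0x18→b6/s0 VC-HIT; vc=[12,8]
#7 0x18→b6/s0 L1-HIT; vc=[12,8]
#8 0x33→b12/s0 VC-HIT; vc=[6,8]
#9 0x19→b6/s0 VC-HIT; vc=[12,8]
#10 0x20→b8/s0 VC-HIT; vc=[12,6]
#11 0x19→b6/s0 VC-HIT; vc=[12,8]
#12 0x19→b6/s0 L1-HIT; vc=[12,8]
#13 0x18→b6/s0 L1-HIT; vc=[12,8]

SEQ = [MISS, L1-HIT, L1-HIT, L1-HIT, MISS, MISS, VC-HIT, L1-HIT, VC-HIT, VC-HIT, VC-HIT, VC-HIT, L1-HIT, L1-HIT]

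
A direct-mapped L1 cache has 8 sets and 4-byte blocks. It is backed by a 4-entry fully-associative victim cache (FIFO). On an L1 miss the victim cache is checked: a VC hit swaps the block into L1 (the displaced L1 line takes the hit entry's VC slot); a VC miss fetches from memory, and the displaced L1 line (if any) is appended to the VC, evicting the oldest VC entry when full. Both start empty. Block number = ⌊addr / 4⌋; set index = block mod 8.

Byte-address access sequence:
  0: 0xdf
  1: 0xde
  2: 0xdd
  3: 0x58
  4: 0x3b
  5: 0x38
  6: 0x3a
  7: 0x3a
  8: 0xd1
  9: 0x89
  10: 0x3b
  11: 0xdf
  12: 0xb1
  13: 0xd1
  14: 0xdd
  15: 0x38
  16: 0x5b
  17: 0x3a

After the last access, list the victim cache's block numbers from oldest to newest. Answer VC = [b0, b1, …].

VC = [22, 44]

#0 0xdf→b55/s7 MISS; vc=[]
#1 0xde→b55/s7 L1-HIT; vc=[]
#2 0xdd→b55/s7 L1-HIT; vc=[]
#3 0x58→b22/s6 MISS; vc=[]
#4 0x3b→b14/s6 MISS; vc=[22]
#5 0x38→b14/s6 L1-HIT; vc=[22]
#6 0x3a→b14/s6 L1-HIT; vc=[22]
#7 0x3a→b14/s6 L1-HIT; vc=[22]
#8 0xd1→b52/s4 MISS; vc=[22]
#9 0x89→b34/s2 MISS; vc=[22]
#10 0x3b→b14/s6 L1-HIT; vc=[22]
#11 0xdf→b55/s7 L1-HIT; vc=[22]
#12 0xb1→b44/s4 MISS; vc=[22,52]
#13 0xd1→b52/s4 VC-HIT; vc=[22,44]
#14 0xdd→b55/s7 L1-HIT; vc=[22,44]
#15 0x38→b14/s6 L1-HIT; vc=[22,44]
#16 0x5b→b22/s6 VC-HIT; vc=[14,44]
#17 0x3a→b14/s6 VC-HIT; vc=[22,44]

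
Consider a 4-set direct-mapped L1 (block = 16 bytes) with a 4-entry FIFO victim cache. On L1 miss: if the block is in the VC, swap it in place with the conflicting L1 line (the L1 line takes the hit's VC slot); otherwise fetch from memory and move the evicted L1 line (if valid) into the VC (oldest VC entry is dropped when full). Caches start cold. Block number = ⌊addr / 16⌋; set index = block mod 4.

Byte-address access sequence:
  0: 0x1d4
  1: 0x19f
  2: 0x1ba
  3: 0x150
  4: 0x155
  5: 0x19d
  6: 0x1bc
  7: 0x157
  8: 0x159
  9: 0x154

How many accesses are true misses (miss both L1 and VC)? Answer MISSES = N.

MISSES = 4

#0 0x1d4→b29/s1 MISS; vc=[]
#1 0x19f→b25/s1 MISS; vc=[29]
#2 0x1ba→b27/s3 MISS; vc=[29]
#3 0x150→b21/s1 MISS; vc=[29,25]
#4 0x155→b21/s1 L1-HIT; vc=[29,25]
#5 0x19d→b25/s1 VC-HIT; vc=[29,21]
#6 0x1bc→b27/s3 L1-HIT; vc=[29,21]
#7 0x157→b21/s1 VC-HIT; vc=[29,25]
#8 0x159→b21/s1 L1-HIT; vc=[29,25]
#9 0x154→b21/s1 L1-HIT; vc=[29,25]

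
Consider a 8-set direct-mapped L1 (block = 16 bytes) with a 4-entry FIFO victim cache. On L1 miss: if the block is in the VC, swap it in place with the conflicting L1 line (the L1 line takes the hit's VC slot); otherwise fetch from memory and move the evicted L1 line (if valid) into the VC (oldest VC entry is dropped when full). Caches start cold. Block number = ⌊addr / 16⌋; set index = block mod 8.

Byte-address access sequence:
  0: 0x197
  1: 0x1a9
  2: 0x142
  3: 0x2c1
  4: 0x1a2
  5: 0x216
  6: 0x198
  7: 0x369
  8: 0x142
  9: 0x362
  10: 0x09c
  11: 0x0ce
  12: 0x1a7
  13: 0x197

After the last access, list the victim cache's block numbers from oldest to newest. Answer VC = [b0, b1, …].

VC = [44, 33, 9, 20]

  [0] addr=0x197 blk=25 s=1: MISS | VC []
  [1] addr=0x1a9 blk=26 s=2: MISS | VC []
  [2] addr=0x142 blk=20 s=4: MISS | VC []
  [3] addr=0x2c1 blk=44 s=4: MISS | VC [20]
  [4] addr=0x1a2 blk=26 s=2: L1-HIT | VC [20]
  [5] addr=0x216 blk=33 s=1: MISS | VC [20, 25]
  [6] addr=0x198 blk=25 s=1: VC-HIT | VC [20, 33]
  [7] addr=0x369 blk=54 s=6: MISS | VC [20, 33]
  [8] addr=0x142 blk=20 s=4: VC-HIT | VC [44, 33]
  [9] addr=0x362 blk=54 s=6: L1-HIT | VC [44, 33]
  [10] addr=0x9c blk=9 s=1: MISS | VC [44, 33, 25]
  [11] addr=0xce blk=12 s=4: MISS | VC [44, 33, 25, 20]
  [12] addr=0x1a7 blk=26 s=2: L1-HIT | VC [44, 33, 25, 20]
  [13] addr=0x197 blk=25 s=1: VC-HIT | VC [44, 33, 9, 20]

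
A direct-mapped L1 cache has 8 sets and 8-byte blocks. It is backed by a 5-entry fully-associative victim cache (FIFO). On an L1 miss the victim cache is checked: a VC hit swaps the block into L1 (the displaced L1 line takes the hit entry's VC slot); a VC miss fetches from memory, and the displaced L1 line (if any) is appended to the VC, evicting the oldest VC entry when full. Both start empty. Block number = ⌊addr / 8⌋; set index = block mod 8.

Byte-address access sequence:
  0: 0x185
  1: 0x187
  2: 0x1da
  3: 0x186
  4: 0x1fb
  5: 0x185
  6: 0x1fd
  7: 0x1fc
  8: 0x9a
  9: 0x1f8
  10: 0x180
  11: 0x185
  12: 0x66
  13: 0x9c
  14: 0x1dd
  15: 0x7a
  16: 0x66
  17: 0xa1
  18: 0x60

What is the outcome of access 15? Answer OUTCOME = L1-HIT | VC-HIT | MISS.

0: 0x185 (blk 48, set 0) → MISS  vc=[]
1: 0x187 (blk 48, set 0) → L1-HIT  vc=[]
2: 0x1da (blk 59, set 3) → MISS  vc=[]
3: 0x186 (blk 48, set 0) → L1-HIT  vc=[]
4: 0x1fb (blk 63, set 7) → MISS  vc=[]
5: 0x185 (blk 48, set 0) → L1-HIT  vc=[]
6: 0x1fd (blk 63, set 7) → L1-HIT  vc=[]
7: 0x1fc (blk 63, set 7) → L1-HIT  vc=[]
8: 0x9a (blk 19, set 3) → MISS  vc=[59]
9: 0x1f8 (blk 63, set 7) → L1-HIT  vc=[59]
10: 0x180 (blk 48, set 0) → L1-HIT  vc=[59]
11: 0x185 (blk 48, set 0) → L1-HIT  vc=[59]
12: 0x66 (blk 12, set 4) → MISS  vc=[59]
13: 0x9c (blk 19, set 3) → L1-HIT  vc=[59]
14: 0x1dd (blk 59, set 3) → VC-HIT  vc=[19]
15: 0x7a (blk 15, set 7) → MISS  vc=[19, 63]
16: 0x66 (blk 12, set 4) → L1-HIT  vc=[19, 63]
17: 0xa1 (blk 20, set 4) → MISS  vc=[19, 63, 12]
18: 0x60 (blk 12, set 4) → VC-HIT  vc=[19, 63, 20]

OUTCOME = MISS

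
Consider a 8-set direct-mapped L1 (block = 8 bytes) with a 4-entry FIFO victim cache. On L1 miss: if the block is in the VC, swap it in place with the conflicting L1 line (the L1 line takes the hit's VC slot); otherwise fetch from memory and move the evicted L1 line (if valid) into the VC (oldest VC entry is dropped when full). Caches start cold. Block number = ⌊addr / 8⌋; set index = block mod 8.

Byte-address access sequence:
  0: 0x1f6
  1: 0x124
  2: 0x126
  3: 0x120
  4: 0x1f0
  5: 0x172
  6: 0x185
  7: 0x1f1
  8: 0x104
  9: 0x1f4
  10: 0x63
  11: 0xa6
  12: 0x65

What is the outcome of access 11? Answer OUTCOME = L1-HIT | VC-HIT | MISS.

OUTCOME = MISS

0: 0x1f6 (blk 62, set 6) → MISS  vc=[]
1: 0x124 (blk 36, set 4) → MISS  vc=[]
2: 0x126 (blk 36, set 4) → L1-HIT  vc=[]
3: 0x120 (blk 36, set 4) → L1-HIT  vc=[]
4: 0x1f0 (blk 62, set 6) → L1-HIT  vc=[]
5: 0x172 (blk 46, set 6) → MISS  vc=[62]
6: 0x185 (blk 48, set 0) → MISS  vc=[62]
7: 0x1f1 (blk 62, set 6) → VC-HIT  vc=[46]
8: 0x104 (blk 32, set 0) → MISS  vc=[46, 48]
9: 0x1f4 (blk 62, set 6) → L1-HIT  vc=[46, 48]
10: 0x63 (blk 12, set 4) → MISS  vc=[46, 48, 36]
11: 0xa6 (blk 20, set 4) → MISS  vc=[46, 48, 36, 12]
12: 0x65 (blk 12, set 4) → VC-HIT  vc=[46, 48, 36, 20]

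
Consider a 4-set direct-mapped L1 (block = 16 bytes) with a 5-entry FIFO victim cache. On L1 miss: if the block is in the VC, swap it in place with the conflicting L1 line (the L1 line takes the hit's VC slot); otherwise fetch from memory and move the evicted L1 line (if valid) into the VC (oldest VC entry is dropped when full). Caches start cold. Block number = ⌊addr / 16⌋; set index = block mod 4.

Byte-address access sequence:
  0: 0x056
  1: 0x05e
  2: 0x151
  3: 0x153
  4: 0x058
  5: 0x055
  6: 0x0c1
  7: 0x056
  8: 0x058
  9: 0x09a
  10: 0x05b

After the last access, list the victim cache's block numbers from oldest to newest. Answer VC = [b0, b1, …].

  [0] addr=0x56 blk=5 s=1: MISS | VC []
  [1] addr=0x5e blk=5 s=1: L1-HIT | VC []
  [2] addr=0x151 blk=21 s=1: MISS | VC [5]
  [3] addr=0x153 blk=21 s=1: L1-HIT | VC [5]
  [4] addr=0x58 blk=5 s=1: VC-HIT | VC [21]
  [5] addr=0x55 blk=5 s=1: L1-HIT | VC [21]
  [6] addr=0xc1 blk=12 s=0: MISS | VC [21]
  [7] addr=0x56 blk=5 s=1: L1-HIT | VC [21]
  [8] addr=0x58 blk=5 s=1: L1-HIT | VC [21]
  [9] addr=0x9a blk=9 s=1: MISS | VC [21, 5]
  [10] addr=0x5b blk=5 s=1: VC-HIT | VC [21, 9]

VC = [21, 9]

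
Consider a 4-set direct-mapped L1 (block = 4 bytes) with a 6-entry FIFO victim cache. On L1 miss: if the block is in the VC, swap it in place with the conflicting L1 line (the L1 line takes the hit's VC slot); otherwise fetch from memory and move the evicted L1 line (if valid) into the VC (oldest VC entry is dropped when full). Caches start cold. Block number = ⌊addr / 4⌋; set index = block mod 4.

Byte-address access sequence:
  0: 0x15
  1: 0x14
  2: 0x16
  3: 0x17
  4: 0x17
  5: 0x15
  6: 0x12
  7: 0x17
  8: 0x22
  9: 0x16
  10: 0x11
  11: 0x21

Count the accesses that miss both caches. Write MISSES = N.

MISSES = 3

0: 0x15 (blk 5, set 1) → MISS  vc=[]
1: 0x14 (blk 5, set 1) → L1-HIT  vc=[]
2: 0x16 (blk 5, set 1) → L1-HIT  vc=[]
3: 0x17 (blk 5, set 1) → L1-HIT  vc=[]
4: 0x17 (blk 5, set 1) → L1-HIT  vc=[]
5: 0x15 (blk 5, set 1) → L1-HIT  vc=[]
6: 0x12 (blk 4, set 0) → MISS  vc=[]
7: 0x17 (blk 5, set 1) → L1-HIT  vc=[]
8: 0x22 (blk 8, set 0) → MISS  vc=[4]
9: 0x16 (blk 5, set 1) → L1-HIT  vc=[4]
10: 0x11 (blk 4, set 0) → VC-HIT  vc=[8]
11: 0x21 (blk 8, set 0) → VC-HIT  vc=[4]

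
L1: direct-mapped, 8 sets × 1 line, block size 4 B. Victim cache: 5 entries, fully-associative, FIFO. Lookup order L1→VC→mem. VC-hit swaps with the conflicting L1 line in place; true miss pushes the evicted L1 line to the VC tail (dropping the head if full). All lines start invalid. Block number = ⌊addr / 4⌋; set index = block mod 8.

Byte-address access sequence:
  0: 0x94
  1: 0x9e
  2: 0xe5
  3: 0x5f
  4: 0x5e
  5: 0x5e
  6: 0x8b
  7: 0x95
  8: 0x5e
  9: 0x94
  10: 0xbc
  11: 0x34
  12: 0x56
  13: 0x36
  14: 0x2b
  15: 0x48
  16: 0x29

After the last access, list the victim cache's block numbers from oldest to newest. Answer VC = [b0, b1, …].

VC = [23, 37, 21, 34, 18]

#0 0x94→b37/s5 MISS; vc=[]
#1 0x9e→b39/s7 MISS; vc=[]
#2 0xe5→b57/s1 MISS; vc=[]
#3 0x5f→b23/s7 MISS; vc=[39]
#4 0x5e→b23/s7 L1-HIT; vc=[39]
#5 0x5e→b23/s7 L1-HIT; vc=[39]
#6 0x8b→b34/s2 MISS; vc=[39]
#7 0x95→b37/s5 L1-HIT; vc=[39]
#8 0x5e→b23/s7 L1-HIT; vc=[39]
#9 0x94→b37/s5 L1-HIT; vc=[39]
#10 0xbc→b47/s7 MISS; vc=[39,23]
#11 0x34→b13/s5 MISS; vc=[39,23,37]
#12 0x56→b21/s5 MISS; vc=[39,23,37,13]
#13 0x36→b13/s5 VC-HIT; vc=[39,23,37,21]
#14 0x2b→b10/s2 MISS; vc=[39,23,37,21,34]
#15 0x48→b18/s2 MISS; vc=[23,37,21,34,10]
#16 0x29→b10/s2 VC-HIT; vc=[23,37,21,34,18]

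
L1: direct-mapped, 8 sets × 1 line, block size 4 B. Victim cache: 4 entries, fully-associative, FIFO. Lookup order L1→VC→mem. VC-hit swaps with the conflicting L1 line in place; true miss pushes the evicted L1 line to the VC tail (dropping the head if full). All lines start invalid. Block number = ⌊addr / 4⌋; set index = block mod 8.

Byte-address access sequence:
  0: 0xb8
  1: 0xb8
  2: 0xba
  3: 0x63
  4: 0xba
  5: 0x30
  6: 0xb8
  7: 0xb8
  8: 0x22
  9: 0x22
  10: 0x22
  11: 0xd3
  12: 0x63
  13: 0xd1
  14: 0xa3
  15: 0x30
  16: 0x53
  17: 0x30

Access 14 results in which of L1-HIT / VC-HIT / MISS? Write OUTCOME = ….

OUTCOME = MISS

0: 0xb8 (blk 46, set 6) → MISS  vc=[]
1: 0xb8 (blk 46, set 6) → L1-HIT  vc=[]
2: 0xba (blk 46, set 6) → L1-HIT  vc=[]
3: 0x63 (blk 24, set 0) → MISS  vc=[]
4: 0xba (blk 46, set 6) → L1-HIT  vc=[]
5: 0x30 (blk 12, set 4) → MISS  vc=[]
6: 0xb8 (blk 46, set 6) → L1-HIT  vc=[]
7: 0xb8 (blk 46, set 6) → L1-HIT  vc=[]
8: 0x22 (blk 8, set 0) → MISS  vc=[24]
9: 0x22 (blk 8, set 0) → L1-HIT  vc=[24]
10: 0x22 (blk 8, set 0) → L1-HIT  vc=[24]
11: 0xd3 (blk 52, set 4) → MISS  vc=[24, 12]
12: 0x63 (blk 24, set 0) → VC-HIT  vc=[8, 12]
13: 0xd1 (blk 52, set 4) → L1-HIT  vc=[8, 12]
14: 0xa3 (blk 40, set 0) → MISS  vc=[8, 12, 24]
15: 0x30 (blk 12, set 4) → VC-HIT  vc=[8, 52, 24]
16: 0x53 (blk 20, set 4) → MISS  vc=[8, 52, 24, 12]
17: 0x30 (blk 12, set 4) → VC-HIT  vc=[8, 52, 24, 20]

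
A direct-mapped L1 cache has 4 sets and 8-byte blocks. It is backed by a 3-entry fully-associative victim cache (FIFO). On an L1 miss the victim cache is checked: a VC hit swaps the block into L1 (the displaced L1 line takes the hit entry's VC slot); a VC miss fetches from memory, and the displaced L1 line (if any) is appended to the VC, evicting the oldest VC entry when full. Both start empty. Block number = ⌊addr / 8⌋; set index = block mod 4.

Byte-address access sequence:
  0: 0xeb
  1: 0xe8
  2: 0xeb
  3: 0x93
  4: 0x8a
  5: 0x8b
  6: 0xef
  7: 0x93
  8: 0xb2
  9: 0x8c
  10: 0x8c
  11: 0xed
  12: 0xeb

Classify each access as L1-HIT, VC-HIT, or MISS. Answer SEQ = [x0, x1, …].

#0 0xeb→b29/s1 MISS; vc=[]
#1 0xe8→b29/s1 L1-HIT; vc=[]
#2 0xeb→b29/s1 L1-HIT; vc=[]
#3 0x93→b18/s2 MISS; vc=[]
#4 0x8a→b17/s1 MISS; vc=[29]
#5 0x8b→b17/s1 L1-HIT; vc=[29]
#6 0xef→b29/s1 VC-HIT; vc=[17]
#7 0x93→b18/s2 L1-HIT; vc=[17]
#8 0xb2→b22/s2 MISS; vc=[17,18]
#9 0x8c→b17/s1 VC-HIT; vc=[29,18]
#10 0x8c→b17/s1 L1-HIT; vc=[29,18]
#11 0xed→b29/s1 VC-HIT; vc=[17,18]
#12 0xeb→b29/s1 L1-HIT; vc=[17,18]

SEQ = [MISS, L1-HIT, L1-HIT, MISS, MISS, L1-HIT, VC-HIT, L1-HIT, MISS, VC-HIT, L1-HIT, VC-HIT, L1-HIT]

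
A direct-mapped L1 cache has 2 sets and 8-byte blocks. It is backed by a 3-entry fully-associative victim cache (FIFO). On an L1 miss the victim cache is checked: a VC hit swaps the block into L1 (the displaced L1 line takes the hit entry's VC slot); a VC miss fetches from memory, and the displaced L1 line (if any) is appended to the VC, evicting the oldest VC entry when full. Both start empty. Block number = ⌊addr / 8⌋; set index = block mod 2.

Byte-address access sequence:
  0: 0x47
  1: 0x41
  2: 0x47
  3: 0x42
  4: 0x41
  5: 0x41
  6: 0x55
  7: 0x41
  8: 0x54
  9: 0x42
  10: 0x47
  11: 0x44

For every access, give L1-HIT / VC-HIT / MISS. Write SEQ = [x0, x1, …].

SEQ = [MISS, L1-HIT, L1-HIT, L1-HIT, L1-HIT, L1-HIT, MISS, VC-HIT, VC-HIT, VC-HIT, L1-HIT, L1-HIT]

0: 0x47 (blk 8, set 0) → MISS  vc=[]
1: 0x41 (blk 8, set 0) → L1-HIT  vc=[]
2: 0x47 (blk 8, set 0) → L1-HIT  vc=[]
3: 0x42 (blk 8, set 0) → L1-HIT  vc=[]
4: 0x41 (blk 8, set 0) → L1-HIT  vc=[]
5: 0x41 (blk 8, set 0) → L1-HIT  vc=[]
6: 0x55 (blk 10, set 0) → MISS  vc=[8]
7: 0x41 (blk 8, set 0) → VC-HIT  vc=[10]
8: 0x54 (blk 10, set 0) → VC-HIT  vc=[8]
9: 0x42 (blk 8, set 0) → VC-HIT  vc=[10]
10: 0x47 (blk 8, set 0) → L1-HIT  vc=[10]
11: 0x44 (blk 8, set 0) → L1-HIT  vc=[10]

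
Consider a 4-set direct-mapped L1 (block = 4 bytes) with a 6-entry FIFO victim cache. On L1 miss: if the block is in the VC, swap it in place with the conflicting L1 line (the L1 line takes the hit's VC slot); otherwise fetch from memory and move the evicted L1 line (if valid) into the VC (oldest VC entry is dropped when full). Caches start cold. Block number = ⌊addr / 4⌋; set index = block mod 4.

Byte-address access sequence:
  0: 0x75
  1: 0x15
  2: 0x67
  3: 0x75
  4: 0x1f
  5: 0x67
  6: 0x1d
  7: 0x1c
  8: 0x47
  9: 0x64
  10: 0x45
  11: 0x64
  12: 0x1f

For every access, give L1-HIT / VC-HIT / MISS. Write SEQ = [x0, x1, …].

SEQ = [MISS, MISS, MISS, VC-HIT, MISS, VC-HIT, L1-HIT, L1-HIT, MISS, VC-HIT, VC-HIT, VC-HIT, L1-HIT]

0: 0x75 (blk 29, set 1) → MISS  vc=[]
1: 0x15 (blk 5, set 1) → MISS  vc=[29]
2: 0x67 (blk 25, set 1) → MISS  vc=[29, 5]
3: 0x75 (blk 29, set 1) → VC-HIT  vc=[25, 5]
4: 0x1f (blk 7, set 3) → MISS  vc=[25, 5]
5: 0x67 (blk 25, set 1) → VC-HIT  vc=[29, 5]
6: 0x1d (blk 7, set 3) → L1-HIT  vc=[29, 5]
7: 0x1c (blk 7, set 3) → L1-HIT  vc=[29, 5]
8: 0x47 (blk 17, set 1) → MISS  vc=[29, 5, 25]
9: 0x64 (blk 25, set 1) → VC-HIT  vc=[29, 5, 17]
10: 0x45 (blk 17, set 1) → VC-HIT  vc=[29, 5, 25]
11: 0x64 (blk 25, set 1) → VC-HIT  vc=[29, 5, 17]
12: 0x1f (blk 7, set 3) → L1-HIT  vc=[29, 5, 17]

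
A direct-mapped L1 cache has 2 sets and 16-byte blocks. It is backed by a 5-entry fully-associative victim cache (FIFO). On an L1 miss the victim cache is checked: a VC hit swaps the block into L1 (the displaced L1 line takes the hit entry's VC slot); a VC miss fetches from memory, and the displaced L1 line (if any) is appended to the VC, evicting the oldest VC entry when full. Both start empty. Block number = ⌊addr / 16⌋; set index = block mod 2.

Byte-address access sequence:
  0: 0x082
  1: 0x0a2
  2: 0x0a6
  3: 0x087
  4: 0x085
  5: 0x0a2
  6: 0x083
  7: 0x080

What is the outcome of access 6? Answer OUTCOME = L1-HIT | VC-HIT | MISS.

OUTCOME = VC-HIT

0: 0x82 (blk 8, set 0) → MISS  vc=[]
1: 0xa2 (blk 10, set 0) → MISS  vc=[8]
2: 0xa6 (blk 10, set 0) → L1-HIT  vc=[8]
3: 0x87 (blk 8, set 0) → VC-HIT  vc=[10]
4: 0x85 (blk 8, set 0) → L1-HIT  vc=[10]
5: 0xa2 (blk 10, set 0) → VC-HIT  vc=[8]
6: 0x83 (blk 8, set 0) → VC-HIT  vc=[10]
7: 0x80 (blk 8, set 0) → L1-HIT  vc=[10]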